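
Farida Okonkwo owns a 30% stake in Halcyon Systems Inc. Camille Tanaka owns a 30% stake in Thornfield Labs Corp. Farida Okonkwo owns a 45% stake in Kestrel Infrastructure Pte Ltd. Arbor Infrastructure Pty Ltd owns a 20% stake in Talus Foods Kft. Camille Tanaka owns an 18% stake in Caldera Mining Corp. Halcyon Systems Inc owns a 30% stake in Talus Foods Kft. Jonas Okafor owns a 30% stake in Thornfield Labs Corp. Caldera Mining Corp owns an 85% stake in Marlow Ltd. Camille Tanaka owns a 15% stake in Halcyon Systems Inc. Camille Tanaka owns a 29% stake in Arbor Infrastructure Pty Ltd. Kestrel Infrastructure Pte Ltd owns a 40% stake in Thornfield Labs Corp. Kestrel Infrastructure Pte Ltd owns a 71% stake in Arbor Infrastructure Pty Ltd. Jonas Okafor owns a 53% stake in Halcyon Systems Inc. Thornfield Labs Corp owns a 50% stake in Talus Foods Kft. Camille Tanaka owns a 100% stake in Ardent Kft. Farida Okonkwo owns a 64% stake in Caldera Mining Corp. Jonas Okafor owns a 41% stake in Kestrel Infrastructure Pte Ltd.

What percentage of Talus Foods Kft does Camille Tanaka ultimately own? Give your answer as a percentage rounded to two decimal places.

Camille reaches Talus along 3 paths.
Via Halcyon: 15% × 30% = 4.5%.
Via Arbor: 29% × 20% = 5.8%.
Via Thornfield: 30% × 50% = 15%.
Total: 4.5% + 5.8% + 15% = 25.3%.
Rounded: 25.30%.

25.30%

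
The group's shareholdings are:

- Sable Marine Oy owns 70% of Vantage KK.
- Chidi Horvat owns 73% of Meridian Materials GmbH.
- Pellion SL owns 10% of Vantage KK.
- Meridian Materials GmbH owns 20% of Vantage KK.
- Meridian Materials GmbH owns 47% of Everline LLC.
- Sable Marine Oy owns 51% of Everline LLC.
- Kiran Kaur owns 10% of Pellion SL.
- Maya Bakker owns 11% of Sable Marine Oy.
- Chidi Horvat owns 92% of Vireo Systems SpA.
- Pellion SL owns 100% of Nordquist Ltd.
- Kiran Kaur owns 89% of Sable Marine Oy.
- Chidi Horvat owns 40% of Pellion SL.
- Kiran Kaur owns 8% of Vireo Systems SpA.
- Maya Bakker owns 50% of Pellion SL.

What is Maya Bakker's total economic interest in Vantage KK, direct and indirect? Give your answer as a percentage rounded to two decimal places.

Maya reaches Vantage along 2 paths.
Via Sable: 11% × 70% = 7.7%.
Via Pellion: 50% × 10% = 5%.
Total: 7.7% + 5% = 12.7%.
Rounded: 12.70%.

12.70%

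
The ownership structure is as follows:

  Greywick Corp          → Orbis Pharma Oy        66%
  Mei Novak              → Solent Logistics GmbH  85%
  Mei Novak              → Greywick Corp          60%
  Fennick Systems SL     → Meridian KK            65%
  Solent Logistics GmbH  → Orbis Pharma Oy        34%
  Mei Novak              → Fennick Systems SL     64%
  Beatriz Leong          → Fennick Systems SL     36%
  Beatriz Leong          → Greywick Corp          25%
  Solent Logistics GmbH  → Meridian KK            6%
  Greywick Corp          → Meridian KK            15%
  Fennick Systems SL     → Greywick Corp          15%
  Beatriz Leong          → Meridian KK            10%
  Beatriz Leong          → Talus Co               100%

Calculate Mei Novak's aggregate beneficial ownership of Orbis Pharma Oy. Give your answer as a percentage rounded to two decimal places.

Mei reaches Orbis along 3 paths.
Via Solent: 85% × 34% = 28.9%.
Via Fennick → Greywick: 64% × 15% × 66% = 6.336%.
Via Greywick: 60% × 66% = 39.6%.
Total: 28.9% + 6.336% + 39.6% = 74.836%.
Rounded: 74.84%.

74.84%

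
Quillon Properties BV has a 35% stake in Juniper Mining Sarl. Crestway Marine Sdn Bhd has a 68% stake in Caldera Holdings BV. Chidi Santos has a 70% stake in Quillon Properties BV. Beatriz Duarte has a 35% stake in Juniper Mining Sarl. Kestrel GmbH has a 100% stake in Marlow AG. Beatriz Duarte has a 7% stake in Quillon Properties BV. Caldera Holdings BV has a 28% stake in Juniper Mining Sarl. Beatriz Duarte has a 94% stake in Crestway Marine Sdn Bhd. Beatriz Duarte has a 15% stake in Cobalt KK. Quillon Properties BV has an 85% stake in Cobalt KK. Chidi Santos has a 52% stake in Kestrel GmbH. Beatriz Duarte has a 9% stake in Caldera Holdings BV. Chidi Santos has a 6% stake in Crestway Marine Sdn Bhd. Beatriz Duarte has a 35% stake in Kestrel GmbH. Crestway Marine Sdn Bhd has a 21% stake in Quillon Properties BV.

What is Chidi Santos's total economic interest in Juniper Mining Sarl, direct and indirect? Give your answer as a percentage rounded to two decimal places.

26.08%

Chidi reaches Juniper along 3 paths.
Via Quillon: 70% × 35% = 24.5%.
Via Crestway → Quillon: 6% × 21% × 35% = 0.441%.
Via Crestway → Caldera: 6% × 68% × 28% = 1.1424%.
Total: 24.5% + 0.441% + 1.1424% = 26.0834%.
Rounded: 26.08%.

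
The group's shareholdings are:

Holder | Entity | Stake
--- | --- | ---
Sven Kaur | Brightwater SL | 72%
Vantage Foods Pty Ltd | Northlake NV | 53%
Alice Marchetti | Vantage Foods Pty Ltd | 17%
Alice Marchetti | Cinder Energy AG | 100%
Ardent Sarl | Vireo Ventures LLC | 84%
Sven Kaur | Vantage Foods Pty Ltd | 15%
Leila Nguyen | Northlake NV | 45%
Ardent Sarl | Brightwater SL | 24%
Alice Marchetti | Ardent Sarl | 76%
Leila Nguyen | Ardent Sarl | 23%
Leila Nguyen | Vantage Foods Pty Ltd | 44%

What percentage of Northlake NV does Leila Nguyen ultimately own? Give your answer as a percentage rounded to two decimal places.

Leila reaches Northlake along 2 paths.
Direct stake: 45% = 45%.
Via Vantage: 44% × 53% = 23.32%.
Total: 45% + 23.32% = 68.32%.

68.32%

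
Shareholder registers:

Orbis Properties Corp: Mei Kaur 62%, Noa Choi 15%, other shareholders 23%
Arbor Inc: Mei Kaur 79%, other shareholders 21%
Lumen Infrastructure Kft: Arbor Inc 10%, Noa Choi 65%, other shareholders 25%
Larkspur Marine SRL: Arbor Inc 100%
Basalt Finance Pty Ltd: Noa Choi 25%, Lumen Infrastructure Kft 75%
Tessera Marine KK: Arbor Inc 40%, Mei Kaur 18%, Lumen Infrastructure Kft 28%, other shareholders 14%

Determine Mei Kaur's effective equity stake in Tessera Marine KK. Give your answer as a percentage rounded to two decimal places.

Mei reaches Tessera along 3 paths.
Via Arbor: 79% × 40% = 31.6%.
Direct stake: 18% = 18%.
Via Arbor → Lumen: 79% × 10% × 28% = 2.212%.
Total: 31.6% + 18% + 2.212% = 51.812%.
Rounded: 51.81%.

51.81%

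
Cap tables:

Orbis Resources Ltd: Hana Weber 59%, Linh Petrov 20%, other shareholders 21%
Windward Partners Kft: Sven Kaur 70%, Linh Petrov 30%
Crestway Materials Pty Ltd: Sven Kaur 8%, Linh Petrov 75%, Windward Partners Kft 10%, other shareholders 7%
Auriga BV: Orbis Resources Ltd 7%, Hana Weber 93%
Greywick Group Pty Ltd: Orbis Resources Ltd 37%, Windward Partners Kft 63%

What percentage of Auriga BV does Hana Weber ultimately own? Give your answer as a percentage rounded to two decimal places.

Hana reaches Auriga along 2 paths.
Via Orbis: 59% × 7% = 4.13%.
Direct stake: 93% = 93%.
Total: 4.13% + 93% = 97.13%.

97.13%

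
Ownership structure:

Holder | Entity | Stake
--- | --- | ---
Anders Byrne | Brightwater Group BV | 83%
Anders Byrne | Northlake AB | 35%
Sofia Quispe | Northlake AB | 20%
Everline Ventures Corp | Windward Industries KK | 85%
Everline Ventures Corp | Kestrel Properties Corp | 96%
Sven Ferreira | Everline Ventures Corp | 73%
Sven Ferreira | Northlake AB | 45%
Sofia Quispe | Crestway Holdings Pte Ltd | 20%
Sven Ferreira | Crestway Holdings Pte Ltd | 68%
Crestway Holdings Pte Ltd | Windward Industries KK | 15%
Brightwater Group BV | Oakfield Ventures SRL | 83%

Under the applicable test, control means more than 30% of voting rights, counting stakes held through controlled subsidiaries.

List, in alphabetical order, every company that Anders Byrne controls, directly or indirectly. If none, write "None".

Anders holds 35% of Northlake, so Anders controls Northlake.
Anders holds 83% of Brightwater, so Anders controls Brightwater.
Brightwater holds 83% of Oakfield, so Anders controls Oakfield.
No other company's threshold is met.

Brightwater Group BV, Northlake AB, Oakfield Ventures SRL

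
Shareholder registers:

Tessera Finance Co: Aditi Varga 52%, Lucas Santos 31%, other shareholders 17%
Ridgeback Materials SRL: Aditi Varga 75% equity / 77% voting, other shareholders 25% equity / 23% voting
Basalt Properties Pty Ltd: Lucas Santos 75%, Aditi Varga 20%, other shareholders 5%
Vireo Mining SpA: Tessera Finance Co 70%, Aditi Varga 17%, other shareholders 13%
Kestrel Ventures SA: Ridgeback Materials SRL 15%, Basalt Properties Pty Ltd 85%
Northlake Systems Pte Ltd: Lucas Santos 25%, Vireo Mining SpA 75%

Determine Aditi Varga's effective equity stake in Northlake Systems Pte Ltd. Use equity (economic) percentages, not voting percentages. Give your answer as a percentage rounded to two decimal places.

40.05%

Aditi reaches Northlake along 2 paths.
Via Tessera → Vireo: 52% × 70% × 75% = 27.3%.
Via Vireo: 17% × 75% = 12.75%.
Total: 27.3% + 12.75% = 40.05%.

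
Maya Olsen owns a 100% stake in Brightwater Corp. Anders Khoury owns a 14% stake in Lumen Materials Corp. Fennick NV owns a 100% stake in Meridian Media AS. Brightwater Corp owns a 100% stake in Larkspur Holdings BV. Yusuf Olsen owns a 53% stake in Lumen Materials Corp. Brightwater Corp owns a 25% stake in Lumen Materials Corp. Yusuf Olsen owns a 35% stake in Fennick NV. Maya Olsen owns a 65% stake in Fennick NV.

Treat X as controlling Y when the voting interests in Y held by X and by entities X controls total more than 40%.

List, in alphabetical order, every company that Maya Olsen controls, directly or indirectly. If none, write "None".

Maya holds 65% of Fennick, so Maya controls Fennick.
Maya holds 100% of Brightwater, so Maya controls Brightwater.
Fennick holds 100% of Meridian, so Maya controls Meridian.
Brightwater holds 100% of Larkspur, so Maya controls Larkspur.
No other company's threshold is met.

Brightwater Corp, Fennick NV, Larkspur Holdings BV, Meridian Media AS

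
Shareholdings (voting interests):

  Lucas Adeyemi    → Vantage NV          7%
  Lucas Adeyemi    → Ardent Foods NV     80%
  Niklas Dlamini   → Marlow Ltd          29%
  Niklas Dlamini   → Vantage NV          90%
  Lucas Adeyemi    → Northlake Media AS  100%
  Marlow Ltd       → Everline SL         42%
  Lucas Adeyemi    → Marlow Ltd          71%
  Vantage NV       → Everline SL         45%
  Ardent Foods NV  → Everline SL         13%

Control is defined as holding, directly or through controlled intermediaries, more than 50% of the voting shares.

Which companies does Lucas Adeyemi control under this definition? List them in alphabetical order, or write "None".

Lucas holds 71% of Marlow, so Lucas controls Marlow.
Lucas holds 100% of Northlake, so Lucas controls Northlake.
Lucas holds 80% of Ardent, so Lucas controls Ardent.
Ardent and Marlow together hold 13% + 42% = 55% of Everline, so Lucas controls Everline.
No other company's threshold is met.

Ardent Foods NV, Everline SL, Marlow Ltd, Northlake Media AS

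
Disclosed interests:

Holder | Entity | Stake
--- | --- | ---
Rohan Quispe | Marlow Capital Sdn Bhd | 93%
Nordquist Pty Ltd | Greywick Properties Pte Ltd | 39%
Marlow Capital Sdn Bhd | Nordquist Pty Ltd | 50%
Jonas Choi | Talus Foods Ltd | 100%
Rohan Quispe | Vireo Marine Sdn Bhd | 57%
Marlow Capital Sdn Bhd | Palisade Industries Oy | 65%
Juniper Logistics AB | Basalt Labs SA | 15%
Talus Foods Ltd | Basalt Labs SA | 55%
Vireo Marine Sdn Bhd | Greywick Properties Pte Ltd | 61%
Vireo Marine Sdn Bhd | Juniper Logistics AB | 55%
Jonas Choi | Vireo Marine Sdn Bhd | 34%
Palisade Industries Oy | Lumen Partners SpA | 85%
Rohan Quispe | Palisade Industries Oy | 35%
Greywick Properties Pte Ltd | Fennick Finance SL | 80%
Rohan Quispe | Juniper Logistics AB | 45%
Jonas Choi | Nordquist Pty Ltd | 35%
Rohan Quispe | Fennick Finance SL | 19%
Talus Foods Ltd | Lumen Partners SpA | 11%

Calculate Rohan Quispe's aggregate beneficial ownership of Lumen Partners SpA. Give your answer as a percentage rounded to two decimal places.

81.13%

Rohan reaches Lumen along 2 paths.
Via Palisade: 35% × 85% = 29.75%.
Via Marlow → Palisade: 93% × 65% × 85% = 51.3825%.
Total: 29.75% + 51.3825% = 81.1325%.
Rounded: 81.13%.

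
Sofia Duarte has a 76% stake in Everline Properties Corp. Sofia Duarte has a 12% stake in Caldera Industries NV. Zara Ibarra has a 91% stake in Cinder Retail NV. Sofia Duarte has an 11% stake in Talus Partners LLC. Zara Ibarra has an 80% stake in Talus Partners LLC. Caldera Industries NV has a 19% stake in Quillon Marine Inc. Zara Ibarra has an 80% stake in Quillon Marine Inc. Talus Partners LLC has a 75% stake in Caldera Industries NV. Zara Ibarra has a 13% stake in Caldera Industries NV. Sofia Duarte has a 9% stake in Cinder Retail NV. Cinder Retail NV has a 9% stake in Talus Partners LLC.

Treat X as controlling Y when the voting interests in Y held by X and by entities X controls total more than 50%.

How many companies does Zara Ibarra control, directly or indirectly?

4

Zara holds 91% of Cinder, so Zara controls Cinder.
Cinder and Zara together hold 9% + 80% = 89% of Talus, so Zara controls Talus.
Talus and Zara together hold 75% + 13% = 88% of Caldera, so Zara controls Caldera.
Zara and Caldera together hold 80% + 19% = 99% of Quillon, so Zara controls Quillon.
No other company's threshold is met.
Zara controls 4 companies.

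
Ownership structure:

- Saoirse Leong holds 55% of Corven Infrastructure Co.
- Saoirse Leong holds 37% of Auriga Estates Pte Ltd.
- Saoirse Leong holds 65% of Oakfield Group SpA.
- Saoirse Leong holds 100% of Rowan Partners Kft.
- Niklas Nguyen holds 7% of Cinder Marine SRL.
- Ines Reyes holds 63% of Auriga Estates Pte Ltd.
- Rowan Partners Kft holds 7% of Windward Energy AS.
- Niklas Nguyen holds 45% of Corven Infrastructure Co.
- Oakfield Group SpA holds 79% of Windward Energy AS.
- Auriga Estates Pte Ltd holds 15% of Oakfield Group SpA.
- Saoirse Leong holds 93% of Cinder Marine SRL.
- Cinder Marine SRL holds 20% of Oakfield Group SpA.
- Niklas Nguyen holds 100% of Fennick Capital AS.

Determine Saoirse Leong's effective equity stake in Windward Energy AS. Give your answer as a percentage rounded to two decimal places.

77.43%

Saoirse reaches Windward along 4 paths.
Via Rowan: 100% × 7% = 7%.
Via Oakfield: 65% × 79% = 51.35%.
Via Auriga → Oakfield: 37% × 15% × 79% = 4.3845%.
Via Cinder → Oakfield: 93% × 20% × 79% = 14.694%.
Total: 7% + 51.35% + 4.3845% + 14.694% = 77.4285%.
Rounded: 77.43%.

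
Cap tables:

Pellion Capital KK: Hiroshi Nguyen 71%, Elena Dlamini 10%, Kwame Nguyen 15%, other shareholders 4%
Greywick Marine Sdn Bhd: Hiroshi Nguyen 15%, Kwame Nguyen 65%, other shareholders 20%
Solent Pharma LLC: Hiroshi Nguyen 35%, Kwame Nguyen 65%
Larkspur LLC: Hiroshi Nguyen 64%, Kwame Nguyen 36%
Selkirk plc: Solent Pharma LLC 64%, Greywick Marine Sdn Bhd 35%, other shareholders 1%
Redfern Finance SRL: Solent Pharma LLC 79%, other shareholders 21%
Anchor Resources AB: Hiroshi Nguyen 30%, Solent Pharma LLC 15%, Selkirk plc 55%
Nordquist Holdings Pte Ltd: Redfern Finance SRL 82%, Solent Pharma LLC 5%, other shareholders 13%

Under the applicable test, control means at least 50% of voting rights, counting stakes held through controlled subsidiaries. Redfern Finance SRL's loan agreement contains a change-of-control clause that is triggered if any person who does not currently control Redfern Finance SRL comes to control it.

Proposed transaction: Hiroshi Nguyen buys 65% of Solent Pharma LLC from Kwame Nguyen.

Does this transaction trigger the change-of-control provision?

The purchase adds only to Hiroshi's holdings (Kwame's stake shrinks), so Hiroshi is the only person who could newly come to control Redfern.
Hiroshi holds 71% of Pellion, so Hiroshi controls Pellion.
Hiroshi holds 64% of Larkspur, so Hiroshi controls Larkspur.
Neither Hiroshi nor any entity Hiroshi controls holds any voting interest in Redfern.
So before the transaction, Hiroshi does not control Redfern.
After the purchase, Hiroshi's direct stake in Solent rises to 35% + 65% = 100%, and Kwame's stake falls to 0%.
Hiroshi holds 100% of Solent, so Hiroshi controls Solent.
Solent holds 79% of Redfern, so Hiroshi controls Redfern.
Hiroshi did not control Redfern before and does after, so the clause is triggered.

Yes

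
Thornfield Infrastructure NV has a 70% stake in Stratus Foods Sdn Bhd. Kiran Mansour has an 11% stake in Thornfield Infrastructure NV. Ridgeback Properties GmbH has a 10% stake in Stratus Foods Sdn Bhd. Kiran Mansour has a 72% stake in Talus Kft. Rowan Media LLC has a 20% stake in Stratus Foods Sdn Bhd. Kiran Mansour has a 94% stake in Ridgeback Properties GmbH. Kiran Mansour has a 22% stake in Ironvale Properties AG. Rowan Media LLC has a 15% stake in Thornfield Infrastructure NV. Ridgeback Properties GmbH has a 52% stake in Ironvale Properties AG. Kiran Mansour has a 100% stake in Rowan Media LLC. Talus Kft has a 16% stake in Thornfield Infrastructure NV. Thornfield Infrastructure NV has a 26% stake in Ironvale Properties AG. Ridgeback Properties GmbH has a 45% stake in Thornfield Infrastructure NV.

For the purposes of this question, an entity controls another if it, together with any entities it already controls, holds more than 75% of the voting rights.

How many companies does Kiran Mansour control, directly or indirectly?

2

Kiran holds 100% of Rowan, so Kiran controls Rowan.
Kiran holds 94% of Ridgeback, so Kiran controls Ridgeback.
No other company's threshold is met.
Kiran controls 2 companies.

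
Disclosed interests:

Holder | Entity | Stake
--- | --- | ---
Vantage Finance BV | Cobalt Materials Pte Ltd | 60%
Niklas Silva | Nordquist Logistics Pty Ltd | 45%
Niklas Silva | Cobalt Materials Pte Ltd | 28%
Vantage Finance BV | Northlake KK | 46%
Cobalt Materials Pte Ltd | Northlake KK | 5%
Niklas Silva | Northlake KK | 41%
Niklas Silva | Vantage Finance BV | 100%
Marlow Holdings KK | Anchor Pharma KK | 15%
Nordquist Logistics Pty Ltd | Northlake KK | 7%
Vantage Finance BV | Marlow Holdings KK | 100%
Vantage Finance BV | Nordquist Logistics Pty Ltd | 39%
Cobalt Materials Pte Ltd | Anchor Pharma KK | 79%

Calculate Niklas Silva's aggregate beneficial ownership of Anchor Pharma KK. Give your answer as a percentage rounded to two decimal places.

Niklas reaches Anchor along 3 paths.
Via Vantage → Marlow: 100% × 100% × 15% = 15%.
Via Vantage → Cobalt: 100% × 60% × 79% = 47.4%.
Via Cobalt: 28% × 79% = 22.12%.
Total: 15% + 47.4% + 22.12% = 84.52%.

84.52%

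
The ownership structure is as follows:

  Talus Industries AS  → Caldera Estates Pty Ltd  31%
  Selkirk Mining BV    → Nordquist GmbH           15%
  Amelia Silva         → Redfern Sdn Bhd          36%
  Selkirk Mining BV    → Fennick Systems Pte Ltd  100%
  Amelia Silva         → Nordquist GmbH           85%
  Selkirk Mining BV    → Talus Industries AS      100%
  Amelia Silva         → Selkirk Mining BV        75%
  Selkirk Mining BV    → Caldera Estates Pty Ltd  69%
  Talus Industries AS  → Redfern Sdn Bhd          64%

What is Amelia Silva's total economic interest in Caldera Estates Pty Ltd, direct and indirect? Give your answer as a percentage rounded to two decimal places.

Amelia reaches Caldera along 2 paths.
Via Selkirk: 75% × 69% = 51.75%.
Via Selkirk → Talus: 75% × 100% × 31% = 23.25%.
Total: 51.75% + 23.25% = 75%.
Rounded: 75.00%.

75.00%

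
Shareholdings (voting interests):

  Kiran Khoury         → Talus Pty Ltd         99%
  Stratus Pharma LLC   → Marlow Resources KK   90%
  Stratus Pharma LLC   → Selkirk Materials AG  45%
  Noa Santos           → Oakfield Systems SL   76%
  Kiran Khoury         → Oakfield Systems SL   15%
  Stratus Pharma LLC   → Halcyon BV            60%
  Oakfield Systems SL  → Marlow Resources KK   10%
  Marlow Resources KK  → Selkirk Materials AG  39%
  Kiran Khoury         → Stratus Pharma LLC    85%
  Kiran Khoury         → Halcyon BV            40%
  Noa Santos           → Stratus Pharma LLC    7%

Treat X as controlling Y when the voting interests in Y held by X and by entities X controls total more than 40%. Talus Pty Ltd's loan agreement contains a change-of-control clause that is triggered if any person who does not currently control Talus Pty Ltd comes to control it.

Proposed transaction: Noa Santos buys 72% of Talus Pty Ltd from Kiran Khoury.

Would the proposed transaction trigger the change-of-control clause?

Yes

The purchase adds only to Noa's holdings (Kiran's stake shrinks), so Noa is the only person who could newly come to control Talus.
Noa holds 76% of Oakfield, so Noa controls Oakfield.
Neither Noa nor any entity Noa controls holds any voting interest in Talus.
So before the transaction, Noa does not control Talus.
After the purchase, Noa holds 72% of Talus directly, and Kiran's stake falls to 27%.
Noa holds 72% of Talus, so Noa controls Talus.
Noa did not control Talus before and does after, so the clause is triggered.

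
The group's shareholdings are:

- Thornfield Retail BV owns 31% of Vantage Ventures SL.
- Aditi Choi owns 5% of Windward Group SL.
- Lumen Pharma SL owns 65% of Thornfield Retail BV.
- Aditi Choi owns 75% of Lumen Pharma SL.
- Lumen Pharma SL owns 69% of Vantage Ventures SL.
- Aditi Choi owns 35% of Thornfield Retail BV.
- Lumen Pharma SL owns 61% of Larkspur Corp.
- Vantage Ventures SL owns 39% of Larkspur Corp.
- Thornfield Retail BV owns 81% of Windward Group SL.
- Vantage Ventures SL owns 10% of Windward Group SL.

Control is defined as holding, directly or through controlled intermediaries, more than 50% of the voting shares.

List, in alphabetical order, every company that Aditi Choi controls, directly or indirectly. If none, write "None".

Larkspur Corp, Lumen Pharma SL, Thornfield Retail BV, Vantage Ventures SL, Windward Group SL

Aditi holds 75% of Lumen, so Aditi controls Lumen.
Aditi and Lumen together hold 35% + 65% = 100% of Thornfield, so Aditi controls Thornfield.
Lumen and Thornfield together hold 69% + 31% = 100% of Vantage, so Aditi controls Vantage.
Thornfield and Aditi and Vantage together hold 81% + 5% + 10% = 96% of Windward, so Aditi controls Windward.
Vantage and Lumen together hold 39% + 61% = 100% of Larkspur, so Aditi controls Larkspur.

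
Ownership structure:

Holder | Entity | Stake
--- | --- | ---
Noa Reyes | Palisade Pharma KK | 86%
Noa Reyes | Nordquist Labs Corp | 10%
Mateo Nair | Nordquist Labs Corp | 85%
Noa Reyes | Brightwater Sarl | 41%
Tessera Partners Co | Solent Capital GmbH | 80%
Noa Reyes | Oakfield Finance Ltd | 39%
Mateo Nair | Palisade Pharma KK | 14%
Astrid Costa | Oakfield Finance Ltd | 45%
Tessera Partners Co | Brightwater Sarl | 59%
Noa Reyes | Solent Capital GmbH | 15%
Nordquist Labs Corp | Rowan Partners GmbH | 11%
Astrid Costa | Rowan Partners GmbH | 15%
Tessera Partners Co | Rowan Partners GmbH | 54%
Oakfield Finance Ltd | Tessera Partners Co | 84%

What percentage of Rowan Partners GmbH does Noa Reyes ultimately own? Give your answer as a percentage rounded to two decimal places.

Noa reaches Rowan along 2 paths.
Via Oakfield → Tessera: 39% × 84% × 54% = 17.6904%.
Via Nordquist: 10% × 11% = 1.1%.
Total: 17.6904% + 1.1% = 18.7904%.
Rounded: 18.79%.

18.79%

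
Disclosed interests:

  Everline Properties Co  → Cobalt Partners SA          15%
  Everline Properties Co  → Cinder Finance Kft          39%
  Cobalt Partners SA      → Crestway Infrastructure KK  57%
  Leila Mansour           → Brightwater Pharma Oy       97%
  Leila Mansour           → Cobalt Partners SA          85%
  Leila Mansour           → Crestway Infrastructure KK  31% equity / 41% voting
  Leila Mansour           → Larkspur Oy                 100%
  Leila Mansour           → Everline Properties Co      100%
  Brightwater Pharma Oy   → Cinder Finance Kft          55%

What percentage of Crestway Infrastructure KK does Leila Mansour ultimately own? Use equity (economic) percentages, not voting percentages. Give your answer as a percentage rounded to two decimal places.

88.00%

Leila reaches Crestway along 3 paths.
Direct stake: 31% = 31%.
Via Everline → Cobalt: 100% × 15% × 57% = 8.55%.
Via Cobalt: 85% × 57% = 48.45%.
Total: 31% + 8.55% + 48.45% = 88%.
Rounded: 88.00%.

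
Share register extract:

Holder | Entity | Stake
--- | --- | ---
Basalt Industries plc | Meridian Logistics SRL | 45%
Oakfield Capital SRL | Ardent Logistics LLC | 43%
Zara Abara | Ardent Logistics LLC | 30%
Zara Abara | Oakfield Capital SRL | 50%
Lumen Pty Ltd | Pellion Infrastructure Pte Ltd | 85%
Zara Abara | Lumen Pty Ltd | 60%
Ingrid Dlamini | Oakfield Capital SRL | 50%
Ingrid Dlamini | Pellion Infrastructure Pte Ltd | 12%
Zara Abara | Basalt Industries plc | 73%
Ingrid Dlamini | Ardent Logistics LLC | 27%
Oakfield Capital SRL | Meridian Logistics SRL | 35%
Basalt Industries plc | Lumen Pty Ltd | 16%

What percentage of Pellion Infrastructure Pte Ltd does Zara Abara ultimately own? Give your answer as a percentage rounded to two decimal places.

60.93%

Zara reaches Pellion along 2 paths.
Via Lumen: 60% × 85% = 51%.
Via Basalt → Lumen: 73% × 16% × 85% = 9.928%.
Total: 51% + 9.928% = 60.928%.
Rounded: 60.93%.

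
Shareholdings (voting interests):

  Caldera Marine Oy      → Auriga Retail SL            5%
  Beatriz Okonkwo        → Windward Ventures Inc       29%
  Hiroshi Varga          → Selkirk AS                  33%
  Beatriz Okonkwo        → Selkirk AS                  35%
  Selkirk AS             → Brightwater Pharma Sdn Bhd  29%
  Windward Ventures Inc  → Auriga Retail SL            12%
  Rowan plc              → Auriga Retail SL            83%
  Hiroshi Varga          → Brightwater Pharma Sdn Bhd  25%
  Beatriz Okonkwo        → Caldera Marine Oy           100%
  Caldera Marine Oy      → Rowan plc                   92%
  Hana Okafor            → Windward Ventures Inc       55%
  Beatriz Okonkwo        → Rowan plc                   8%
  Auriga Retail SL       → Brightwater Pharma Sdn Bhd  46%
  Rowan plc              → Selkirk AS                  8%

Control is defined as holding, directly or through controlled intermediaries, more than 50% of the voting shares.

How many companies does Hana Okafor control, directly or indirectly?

Hana holds 55% of Windward, so Hana controls Windward.
No other company's threshold is met.
Hana controls 1 company.

1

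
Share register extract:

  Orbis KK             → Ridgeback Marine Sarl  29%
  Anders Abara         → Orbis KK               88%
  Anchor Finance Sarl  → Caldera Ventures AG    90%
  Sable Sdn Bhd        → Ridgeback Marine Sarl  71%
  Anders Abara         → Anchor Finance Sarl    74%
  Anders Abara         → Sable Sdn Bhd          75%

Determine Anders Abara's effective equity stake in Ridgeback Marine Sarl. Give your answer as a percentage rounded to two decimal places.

Anders reaches Ridgeback along 2 paths.
Via Orbis: 88% × 29% = 25.52%.
Via Sable: 75% × 71% = 53.25%.
Total: 25.52% + 53.25% = 78.77%.

78.77%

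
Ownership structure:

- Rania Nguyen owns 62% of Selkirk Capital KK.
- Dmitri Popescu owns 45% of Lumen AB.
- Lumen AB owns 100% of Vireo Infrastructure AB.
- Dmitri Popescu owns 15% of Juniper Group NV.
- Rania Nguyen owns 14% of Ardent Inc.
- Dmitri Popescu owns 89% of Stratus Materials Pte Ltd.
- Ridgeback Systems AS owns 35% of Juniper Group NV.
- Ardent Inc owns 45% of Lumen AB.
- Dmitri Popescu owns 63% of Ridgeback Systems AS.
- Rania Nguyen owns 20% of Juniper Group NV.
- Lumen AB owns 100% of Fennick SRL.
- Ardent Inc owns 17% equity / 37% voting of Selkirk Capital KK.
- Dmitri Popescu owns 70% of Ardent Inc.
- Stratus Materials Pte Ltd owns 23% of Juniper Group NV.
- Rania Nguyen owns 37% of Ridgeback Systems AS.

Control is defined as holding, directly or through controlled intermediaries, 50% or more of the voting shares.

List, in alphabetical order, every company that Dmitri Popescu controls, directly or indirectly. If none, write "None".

Ardent Inc, Fennick SRL, Juniper Group NV, Lumen AB, Ridgeback Systems AS, Stratus Materials Pte Ltd, Vireo Infrastructure AB

Dmitri holds 63% of Ridgeback, so Dmitri controls Ridgeback.
Dmitri holds 89% of Stratus, so Dmitri controls Stratus.
Ridgeback and Stratus and Dmitri together hold 35% + 23% + 15% = 73% of Juniper, so Dmitri controls Juniper.
Dmitri holds 70% of Ardent, so Dmitri controls Ardent.
Dmitri and Ardent together hold 45% + 45% = 90% of Lumen, so Dmitri controls Lumen.
Lumen holds 100% of Fennick, so Dmitri controls Fennick.
Lumen holds 100% of Vireo, so Dmitri controls Vireo.
No other company's threshold is met.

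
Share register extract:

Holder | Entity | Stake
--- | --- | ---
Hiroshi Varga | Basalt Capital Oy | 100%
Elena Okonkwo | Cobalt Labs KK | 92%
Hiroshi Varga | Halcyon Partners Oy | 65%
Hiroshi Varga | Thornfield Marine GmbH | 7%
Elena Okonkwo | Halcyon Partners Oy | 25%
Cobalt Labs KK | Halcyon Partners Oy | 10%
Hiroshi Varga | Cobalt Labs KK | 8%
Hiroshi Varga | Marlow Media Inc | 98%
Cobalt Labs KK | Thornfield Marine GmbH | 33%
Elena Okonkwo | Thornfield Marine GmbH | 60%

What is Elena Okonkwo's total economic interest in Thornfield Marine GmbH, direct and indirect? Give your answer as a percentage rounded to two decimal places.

90.36%

Elena reaches Thornfield along 2 paths.
Via Cobalt: 92% × 33% = 30.36%.
Direct stake: 60% = 60%.
Total: 30.36% + 60% = 90.36%.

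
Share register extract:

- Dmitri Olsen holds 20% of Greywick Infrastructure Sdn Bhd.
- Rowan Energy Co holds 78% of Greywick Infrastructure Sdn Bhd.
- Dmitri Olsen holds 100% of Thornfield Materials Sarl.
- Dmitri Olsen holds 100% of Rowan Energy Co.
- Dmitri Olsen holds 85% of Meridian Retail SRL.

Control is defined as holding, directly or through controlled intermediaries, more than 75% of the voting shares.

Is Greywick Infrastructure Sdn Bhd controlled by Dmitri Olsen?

Yes

Dmitri holds 100% of Rowan, so Dmitri controls Rowan.
Rowan and Dmitri together hold 78% + 20% = 98% of Greywick, so Dmitri controls Greywick.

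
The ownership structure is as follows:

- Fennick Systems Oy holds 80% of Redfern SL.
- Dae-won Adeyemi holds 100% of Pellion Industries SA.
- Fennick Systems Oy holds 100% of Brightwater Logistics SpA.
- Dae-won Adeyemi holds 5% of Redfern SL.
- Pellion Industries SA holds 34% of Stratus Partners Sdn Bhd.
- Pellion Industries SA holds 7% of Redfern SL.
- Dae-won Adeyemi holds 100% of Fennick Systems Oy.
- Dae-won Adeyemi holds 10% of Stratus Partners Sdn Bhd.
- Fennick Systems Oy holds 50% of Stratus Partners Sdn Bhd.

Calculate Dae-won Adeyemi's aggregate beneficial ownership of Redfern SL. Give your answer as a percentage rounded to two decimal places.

Dae-won reaches Redfern along 3 paths.
Via Pellion: 100% × 7% = 7%.
Via Fennick: 100% × 80% = 80%.
Direct stake: 5% = 5%.
Total: 7% + 80% + 5% = 92%.
Rounded: 92.00%.

92.00%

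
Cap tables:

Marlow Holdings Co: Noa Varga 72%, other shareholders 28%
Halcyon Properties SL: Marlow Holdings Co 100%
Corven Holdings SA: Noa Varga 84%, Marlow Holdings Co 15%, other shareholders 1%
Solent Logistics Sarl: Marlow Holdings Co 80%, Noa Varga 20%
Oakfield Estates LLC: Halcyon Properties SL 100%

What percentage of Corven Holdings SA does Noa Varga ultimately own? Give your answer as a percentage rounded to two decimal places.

94.80%

Noa reaches Corven along 2 paths.
Direct stake: 84% = 84%.
Via Marlow: 72% × 15% = 10.8%.
Total: 84% + 10.8% = 94.8%.
Rounded: 94.80%.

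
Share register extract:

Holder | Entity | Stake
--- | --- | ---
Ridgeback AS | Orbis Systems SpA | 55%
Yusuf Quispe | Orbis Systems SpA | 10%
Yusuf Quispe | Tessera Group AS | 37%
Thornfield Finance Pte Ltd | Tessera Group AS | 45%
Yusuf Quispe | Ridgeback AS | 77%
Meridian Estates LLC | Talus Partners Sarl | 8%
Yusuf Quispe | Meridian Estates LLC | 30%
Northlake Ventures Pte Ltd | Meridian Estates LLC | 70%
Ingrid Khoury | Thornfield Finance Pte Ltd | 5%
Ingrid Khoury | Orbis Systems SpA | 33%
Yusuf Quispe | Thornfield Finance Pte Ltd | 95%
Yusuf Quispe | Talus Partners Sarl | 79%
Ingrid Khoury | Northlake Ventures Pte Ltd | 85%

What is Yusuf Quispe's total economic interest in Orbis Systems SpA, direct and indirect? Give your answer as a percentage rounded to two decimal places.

Yusuf reaches Orbis along 2 paths.
Direct stake: 10% = 10%.
Via Ridgeback: 77% × 55% = 42.35%.
Total: 10% + 42.35% = 52.35%.

52.35%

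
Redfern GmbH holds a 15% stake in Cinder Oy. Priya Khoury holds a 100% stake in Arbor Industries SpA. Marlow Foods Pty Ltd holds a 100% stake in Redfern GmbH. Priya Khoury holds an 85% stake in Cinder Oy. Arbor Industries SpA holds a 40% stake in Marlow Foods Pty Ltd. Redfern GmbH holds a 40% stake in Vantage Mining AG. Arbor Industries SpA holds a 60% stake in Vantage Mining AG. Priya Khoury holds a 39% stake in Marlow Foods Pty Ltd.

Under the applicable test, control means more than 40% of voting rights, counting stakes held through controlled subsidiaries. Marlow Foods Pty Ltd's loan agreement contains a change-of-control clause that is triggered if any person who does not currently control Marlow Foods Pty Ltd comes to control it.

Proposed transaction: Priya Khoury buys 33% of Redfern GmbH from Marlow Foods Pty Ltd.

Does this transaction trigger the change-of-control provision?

The purchase adds only to Priya's holdings (Marlow's stake shrinks), so Priya is the only person who could newly come to control Marlow.
Priya holds 100% of Arbor, so Priya controls Arbor.
Priya and Arbor together hold 39% + 40% = 79% of Marlow, so Priya controls Marlow.
So Priya already controls Marlow before the transaction.
After the purchase, Priya holds 33% of Redfern directly, and Marlow's stake falls to 67%.
Priya controlled Marlow already, so this is not a new person acquiring control; every other person's position is unchanged or reduced.
No new person acquires control, so the clause is not triggered.

No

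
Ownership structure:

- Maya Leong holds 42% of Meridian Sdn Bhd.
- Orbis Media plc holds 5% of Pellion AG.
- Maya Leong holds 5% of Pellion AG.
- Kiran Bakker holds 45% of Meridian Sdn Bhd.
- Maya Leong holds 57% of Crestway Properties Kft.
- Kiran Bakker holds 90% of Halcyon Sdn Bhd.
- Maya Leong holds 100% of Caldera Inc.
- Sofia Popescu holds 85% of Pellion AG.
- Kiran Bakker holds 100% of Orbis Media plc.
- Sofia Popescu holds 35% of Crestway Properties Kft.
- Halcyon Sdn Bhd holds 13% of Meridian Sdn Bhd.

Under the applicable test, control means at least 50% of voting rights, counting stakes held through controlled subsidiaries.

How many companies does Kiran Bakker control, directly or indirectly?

3

Kiran holds 90% of Halcyon, so Kiran controls Halcyon.
Kiran and Halcyon together hold 45% + 13% = 58% of Meridian, so Kiran controls Meridian.
Kiran holds 100% of Orbis, so Kiran controls Orbis.
No other company's threshold is met.
Kiran controls 3 companies.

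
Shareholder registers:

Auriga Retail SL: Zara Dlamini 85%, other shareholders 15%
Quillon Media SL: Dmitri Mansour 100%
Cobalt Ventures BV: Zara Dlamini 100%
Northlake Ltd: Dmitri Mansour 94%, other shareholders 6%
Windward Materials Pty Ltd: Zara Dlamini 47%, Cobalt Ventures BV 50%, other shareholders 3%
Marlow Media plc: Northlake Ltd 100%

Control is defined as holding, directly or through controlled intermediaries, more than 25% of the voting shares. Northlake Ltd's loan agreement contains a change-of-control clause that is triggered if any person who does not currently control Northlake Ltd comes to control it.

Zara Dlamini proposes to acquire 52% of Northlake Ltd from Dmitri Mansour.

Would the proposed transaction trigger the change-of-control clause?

The purchase adds only to Zara's holdings (Dmitri's stake shrinks), so Zara is the only person who could newly come to control Northlake.
Zara holds 85% of Auriga, so Zara controls Auriga.
Zara holds 100% of Cobalt, so Zara controls Cobalt.
Zara and Cobalt together hold 47% + 50% = 97% of Windward, so Zara controls Windward.
Neither Zara nor any entity Zara controls holds any voting interest in Northlake.
So before the transaction, Zara does not control Northlake.
After the purchase, Zara holds 52% of Northlake directly, and Dmitri's stake falls to 42%.
Zara holds 52% of Northlake, so Zara controls Northlake.
Zara did not control Northlake before and does after, so the clause is triggered.

Yes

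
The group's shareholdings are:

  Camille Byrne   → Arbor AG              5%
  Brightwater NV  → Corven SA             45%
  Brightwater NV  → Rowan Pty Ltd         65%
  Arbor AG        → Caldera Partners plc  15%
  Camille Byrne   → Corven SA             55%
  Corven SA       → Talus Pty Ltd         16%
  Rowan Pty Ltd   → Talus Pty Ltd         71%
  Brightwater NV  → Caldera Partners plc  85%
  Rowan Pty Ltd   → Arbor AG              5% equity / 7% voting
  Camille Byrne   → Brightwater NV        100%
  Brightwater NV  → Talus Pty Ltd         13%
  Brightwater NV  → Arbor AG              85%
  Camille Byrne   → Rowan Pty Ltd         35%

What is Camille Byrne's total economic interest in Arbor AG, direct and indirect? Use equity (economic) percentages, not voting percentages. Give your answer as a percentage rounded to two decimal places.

Camille reaches Arbor along 4 paths.
Via Brightwater: 100% × 85% = 85%.
Direct stake: 5% = 5%.
Via Brightwater → Rowan: 100% × 65% × 5% = 3.25%.
Via Rowan: 35% × 5% = 1.75%.
Total: 85% + 5% + 3.25% + 1.75% = 95%.
Rounded: 95.00%.

95.00%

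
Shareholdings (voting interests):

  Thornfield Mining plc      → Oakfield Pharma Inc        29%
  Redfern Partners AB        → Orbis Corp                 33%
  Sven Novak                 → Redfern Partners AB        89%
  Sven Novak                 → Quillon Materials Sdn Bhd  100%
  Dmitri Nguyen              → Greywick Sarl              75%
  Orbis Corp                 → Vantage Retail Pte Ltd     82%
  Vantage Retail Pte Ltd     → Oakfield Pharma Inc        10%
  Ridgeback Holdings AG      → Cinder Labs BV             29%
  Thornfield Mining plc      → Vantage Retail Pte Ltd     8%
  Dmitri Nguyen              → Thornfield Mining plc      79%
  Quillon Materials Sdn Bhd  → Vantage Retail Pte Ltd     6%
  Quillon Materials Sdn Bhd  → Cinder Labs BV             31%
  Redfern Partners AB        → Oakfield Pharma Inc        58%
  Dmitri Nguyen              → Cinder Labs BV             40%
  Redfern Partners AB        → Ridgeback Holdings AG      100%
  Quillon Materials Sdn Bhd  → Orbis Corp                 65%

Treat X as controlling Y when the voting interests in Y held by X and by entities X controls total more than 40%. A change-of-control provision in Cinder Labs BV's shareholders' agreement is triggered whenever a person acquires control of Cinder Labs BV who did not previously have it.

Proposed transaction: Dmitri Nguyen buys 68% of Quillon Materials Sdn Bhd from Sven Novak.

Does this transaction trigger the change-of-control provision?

Yes

The purchase adds only to Dmitri's holdings (Sven's stake shrinks), so Dmitri is the only person who could newly come to control Cinder.
Dmitri holds 79% of Thornfield, so Dmitri controls Thornfield.
Dmitri holds 75% of Greywick, so Dmitri controls Greywick.
In Cinder, Dmitri's side holds only 40%, not > 40%.
So before the transaction, Dmitri does not control Cinder.
After the purchase, Dmitri holds 68% of Quillon directly, and Sven's stake falls to 32%.
Dmitri holds 68% of Quillon, so Dmitri controls Quillon.
Dmitri and Quillon together hold 40% + 31% = 71% of Cinder, so Dmitri controls Cinder.
Dmitri did not control Cinder before and does after, so the clause is triggered.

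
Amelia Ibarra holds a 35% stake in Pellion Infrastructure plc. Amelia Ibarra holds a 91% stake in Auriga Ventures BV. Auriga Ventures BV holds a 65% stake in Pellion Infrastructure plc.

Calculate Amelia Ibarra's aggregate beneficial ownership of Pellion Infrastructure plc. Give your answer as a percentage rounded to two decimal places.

94.15%

Amelia reaches Pellion along 2 paths.
Direct stake: 35% = 35%.
Via Auriga: 91% × 65% = 59.15%.
Total: 35% + 59.15% = 94.15%.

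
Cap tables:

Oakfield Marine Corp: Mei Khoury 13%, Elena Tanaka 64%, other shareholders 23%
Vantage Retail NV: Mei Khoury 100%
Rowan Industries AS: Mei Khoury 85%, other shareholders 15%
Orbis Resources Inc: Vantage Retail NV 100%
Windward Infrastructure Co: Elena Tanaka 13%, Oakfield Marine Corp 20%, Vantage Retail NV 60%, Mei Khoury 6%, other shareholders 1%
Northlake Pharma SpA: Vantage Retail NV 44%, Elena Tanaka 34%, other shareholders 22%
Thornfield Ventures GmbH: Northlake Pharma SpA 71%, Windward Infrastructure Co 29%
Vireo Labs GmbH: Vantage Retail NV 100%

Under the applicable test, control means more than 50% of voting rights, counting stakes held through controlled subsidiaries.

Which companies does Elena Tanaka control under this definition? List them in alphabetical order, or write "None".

Oakfield Marine Corp

Elena holds 64% of Oakfield, so Elena controls Oakfield.
No other company's threshold is met.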